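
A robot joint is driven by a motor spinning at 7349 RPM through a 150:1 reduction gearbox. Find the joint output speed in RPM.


omega_joint = omega_motor / N = 7349 / 150 = 48.9933

48.9933 RPM


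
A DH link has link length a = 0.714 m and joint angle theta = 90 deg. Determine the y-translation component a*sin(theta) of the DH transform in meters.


a*sin(theta) = 0.714*sin(90 deg) = 0.7140

0.7140 m


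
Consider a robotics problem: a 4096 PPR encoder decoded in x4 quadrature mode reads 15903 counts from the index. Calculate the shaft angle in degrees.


angle = counts * 360 / (PPR*4) = 15903 * 360 / 16384 = 349.4312

349.4312 degrees


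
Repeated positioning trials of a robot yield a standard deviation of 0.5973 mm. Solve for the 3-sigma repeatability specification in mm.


repeatability = 3*sigma = 3*0.5973 = 1.7919

1.7919 mm


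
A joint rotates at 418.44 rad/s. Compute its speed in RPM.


RPM = 418.44 * 60/(2*pi) = 3995.8077

3995.8077 RPM


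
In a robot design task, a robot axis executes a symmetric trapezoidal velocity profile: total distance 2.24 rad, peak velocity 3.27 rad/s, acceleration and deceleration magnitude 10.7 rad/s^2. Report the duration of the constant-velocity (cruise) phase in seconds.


t_acc = v/a = 0.305607 s, d_acc = v^2/(2a) = 0.499668 rad each
d_cruise = 2.24 - 2*0.499668 = 1.240664 rad
t_cruise = d_cruise/v = 1.240664/3.27 = 0.3794

0.3794 s


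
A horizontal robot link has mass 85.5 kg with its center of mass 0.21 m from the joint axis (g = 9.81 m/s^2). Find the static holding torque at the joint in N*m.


tau = m*g*L = 85.5 * 9.81 * 0.21 = 176.1385

176.1385 N*m


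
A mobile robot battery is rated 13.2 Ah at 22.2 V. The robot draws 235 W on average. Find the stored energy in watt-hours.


E = capacity * V = 13.2*22.2 = 293.0400

293.0400 Wh


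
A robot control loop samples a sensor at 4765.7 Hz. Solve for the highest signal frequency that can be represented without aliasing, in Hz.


f_max = f_s/2 = 4765.7/2 = 2382.8500

2382.8500 Hz


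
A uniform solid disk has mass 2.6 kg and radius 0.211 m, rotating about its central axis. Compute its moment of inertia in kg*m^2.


I = (1/2)*m*R^2 = 0.5*2.6*0.211^2 = 0.0579

0.0579 kg*m^2


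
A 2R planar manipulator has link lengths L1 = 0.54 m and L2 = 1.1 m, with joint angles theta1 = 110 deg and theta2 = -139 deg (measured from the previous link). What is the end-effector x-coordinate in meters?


x = L1*cos(th1) + L2*cos(th1+th2) = 0.54*cos(110 deg) + 1.1*cos(-29 deg) = 0.7774

0.7774 m


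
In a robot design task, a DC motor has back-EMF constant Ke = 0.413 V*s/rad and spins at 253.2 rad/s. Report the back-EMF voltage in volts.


V_emf = Ke * omega = 0.413*253.2 = 104.5716

104.5716 V


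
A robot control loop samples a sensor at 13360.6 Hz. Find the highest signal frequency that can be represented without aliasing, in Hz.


f_max = f_s/2 = 13360.6/2 = 6680.3000

6680.3000 Hz


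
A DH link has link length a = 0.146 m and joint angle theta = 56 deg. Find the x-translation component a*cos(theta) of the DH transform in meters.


a*cos(theta) = 0.146*cos(56 deg) = 0.0816

0.0816 m


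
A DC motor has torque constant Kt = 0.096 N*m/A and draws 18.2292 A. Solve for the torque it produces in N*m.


tau = Kt * I = 0.096*18.2292 = 1.7500

1.7500 N*m


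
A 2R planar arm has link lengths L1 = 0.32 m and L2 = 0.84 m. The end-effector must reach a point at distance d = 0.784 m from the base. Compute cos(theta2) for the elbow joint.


cos(th2) = (d^2 - L1^2 - L2^2)/(2*L1*L2) = (0.784^2 - 0.32^2 - 0.84^2)/(2*0.32*0.84) = -0.3596

-0.3596


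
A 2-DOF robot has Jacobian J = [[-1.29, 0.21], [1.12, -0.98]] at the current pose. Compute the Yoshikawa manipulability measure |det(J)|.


det(J) = -1.29*-0.98 - (0.21)*(1.12) = 1.0290
|det(J)| = 1.0290

1.0290


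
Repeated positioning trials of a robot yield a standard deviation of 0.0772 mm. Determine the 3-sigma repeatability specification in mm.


repeatability = 3*sigma = 3*0.0772 = 0.2316

0.2316 mm


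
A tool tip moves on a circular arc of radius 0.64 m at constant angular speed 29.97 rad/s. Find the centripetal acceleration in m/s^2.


a_c = omega^2 * r = 29.97^2 * 0.64 = 574.8486

574.8486 m/s^2


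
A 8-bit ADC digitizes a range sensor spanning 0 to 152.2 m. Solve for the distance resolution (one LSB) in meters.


res = range / 2^n = 152.2/2^8 = 152.2/256 = 0.5945

0.5945 m


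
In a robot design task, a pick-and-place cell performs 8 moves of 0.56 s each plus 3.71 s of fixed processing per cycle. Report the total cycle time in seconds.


T = 8*0.56 + 3.71 = 8.1900

8.1900 s


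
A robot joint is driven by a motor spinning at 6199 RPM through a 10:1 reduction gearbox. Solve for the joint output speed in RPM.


omega_joint = omega_motor / N = 6199 / 10 = 619.9000

619.9000 RPM


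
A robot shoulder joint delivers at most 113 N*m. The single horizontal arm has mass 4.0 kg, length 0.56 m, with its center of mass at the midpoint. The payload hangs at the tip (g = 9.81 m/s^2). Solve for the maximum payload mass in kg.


tau_arm = m_arm*g*(L/2) = 4.0*9.81*0.56/2 = 10.9872 N*m
tau_payload = tau_max - tau_arm = 113 - 10.9872 = 102.0128
m_payload = tau_payload / (g*L) = 102.0128 / (9.81*0.56) = 18.5694

18.5694 kg


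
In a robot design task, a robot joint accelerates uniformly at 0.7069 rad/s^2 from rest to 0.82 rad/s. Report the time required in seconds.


t = delta_omega / alpha = 0.82 / 0.7069 = 1.1600

1.1600 s


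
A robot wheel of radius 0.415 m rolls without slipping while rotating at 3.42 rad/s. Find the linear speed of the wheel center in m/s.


v = omega * r = 3.42 * 0.415 = 1.4193

1.4193 m/s


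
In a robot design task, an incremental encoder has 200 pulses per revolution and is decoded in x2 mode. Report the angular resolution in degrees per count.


resolution = 360 / (PPR * 2) = 360 / 400 = 0.9000

0.9000 degrees


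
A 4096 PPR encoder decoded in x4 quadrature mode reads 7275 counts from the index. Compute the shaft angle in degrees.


angle = counts * 360 / (PPR*4) = 7275 * 360 / 16384 = 159.8511

159.8511 degrees


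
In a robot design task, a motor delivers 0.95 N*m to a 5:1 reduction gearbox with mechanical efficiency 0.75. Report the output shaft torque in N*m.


tau_out = tau_in * N * eta = 0.95 * 5 * 0.75 = 3.5625

3.5625 N*m


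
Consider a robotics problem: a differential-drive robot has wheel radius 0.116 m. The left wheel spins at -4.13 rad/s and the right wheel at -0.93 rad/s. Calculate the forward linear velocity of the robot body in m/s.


v = r*(wR + wL)/2 = 0.116*(-0.93 + -4.13)/2 = -0.2935

-0.2935 m/s


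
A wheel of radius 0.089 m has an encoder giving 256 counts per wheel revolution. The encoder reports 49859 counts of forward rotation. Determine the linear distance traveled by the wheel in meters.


revs = 49859/256 = 194.761719
d = revs * 2*pi*r = 194.761719 * 2*pi*0.089 = 108.9114

108.9114 m


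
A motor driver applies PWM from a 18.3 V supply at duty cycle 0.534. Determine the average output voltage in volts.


V_avg = V_supply * D = 18.3*0.534 = 9.7722

9.7722 V


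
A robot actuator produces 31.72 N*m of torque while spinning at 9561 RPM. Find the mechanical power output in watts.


omega = 9561 * 2*pi/60 = 1001.225579 rad/s
P = tau * omega = 31.72 * 1001.225579 = 31758.8754

31758.8754 W


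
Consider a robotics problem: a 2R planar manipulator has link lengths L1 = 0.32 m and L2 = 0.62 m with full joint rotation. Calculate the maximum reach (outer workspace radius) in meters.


r_max = L1 + L2 = 0.32 + 0.62 = 0.9400

0.9400 m


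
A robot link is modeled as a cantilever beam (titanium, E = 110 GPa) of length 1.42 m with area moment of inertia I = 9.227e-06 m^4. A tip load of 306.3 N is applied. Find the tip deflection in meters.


delta = F*L^3/(3*E*I) = 306.3*1.42^3/(3*1.100e+11*9.227e-06)
      = 877.0251144/3044910 = 2.8803e-04

2.8803e-04 m


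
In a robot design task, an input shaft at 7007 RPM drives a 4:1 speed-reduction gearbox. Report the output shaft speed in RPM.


omega_out = omega_in / N = 7007 / 4 = 1751.7500

1751.7500 RPM


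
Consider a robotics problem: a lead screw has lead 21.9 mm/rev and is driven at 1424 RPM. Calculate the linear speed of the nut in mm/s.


v = lead * (RPM/60) = 21.9*1424/60 = 519.7600

519.7600 mm/s


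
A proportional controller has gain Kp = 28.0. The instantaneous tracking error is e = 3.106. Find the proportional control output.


u_P = Kp * e = 28.0 * 3.106 = 86.9680

86.9680


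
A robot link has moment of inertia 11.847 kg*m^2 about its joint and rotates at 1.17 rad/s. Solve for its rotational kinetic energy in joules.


KE = (1/2)*I*omega^2 = 0.5*11.847*1.17^2 = 8.1087

8.1087 J


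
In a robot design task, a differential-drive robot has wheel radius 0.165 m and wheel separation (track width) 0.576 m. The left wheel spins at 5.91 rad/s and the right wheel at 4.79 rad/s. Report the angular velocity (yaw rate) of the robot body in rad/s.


omega = r*(wR - wL)/L = 0.165*(4.79 - (5.91))/0.576 = -0.3208

-0.3208 rad/s


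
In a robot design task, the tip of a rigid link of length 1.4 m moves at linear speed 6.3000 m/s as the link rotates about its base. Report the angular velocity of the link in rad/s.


omega = v / L = 6.3000 / 1.4 = 4.5000

4.5000 rad/s


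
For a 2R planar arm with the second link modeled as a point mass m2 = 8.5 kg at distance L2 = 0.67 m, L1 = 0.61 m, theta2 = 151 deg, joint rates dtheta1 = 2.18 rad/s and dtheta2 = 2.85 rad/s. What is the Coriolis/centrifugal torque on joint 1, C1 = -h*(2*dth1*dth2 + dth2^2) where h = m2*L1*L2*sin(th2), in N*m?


h = m2*L1*L2*sin(th2) = 8.5*0.61*0.67*sin(151 deg) = 1.684204
C1 = -h*(2*2.18*2.85 + 2.85^2) = -1.684204*20.5485 = -34.6079

-34.6079 N*m


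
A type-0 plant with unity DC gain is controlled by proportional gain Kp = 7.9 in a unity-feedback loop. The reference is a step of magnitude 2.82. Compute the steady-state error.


e_ss = R/(1 + Kp) = 2.82/(1 + 7.9) = 2.82/8.9000 = 0.3169

0.3169


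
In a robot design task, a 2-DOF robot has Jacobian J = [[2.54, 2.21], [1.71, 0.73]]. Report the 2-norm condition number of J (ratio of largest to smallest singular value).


JJ^T eigenvalues: trace(JJ^T) = 14.7927, det(JJ^T) = det(J)^2 = 3.70524001
s_max^2 = (14.7927 + sqrt(204.00301325))/2 = 14.53783117
s_min^2 = (14.7927 - sqrt(204.00301325))/2 = 0.25486883
kappa = s_max/s_min = sqrt(14.53783117/0.25486883) = 7.5525

7.5525


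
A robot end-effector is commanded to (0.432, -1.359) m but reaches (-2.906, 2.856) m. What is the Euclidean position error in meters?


dx = -2.906 - (0.432) = -3.3380, dy = 2.856 - (-1.359) = 4.2150
err = sqrt(11.142244 + 17.766225) = 5.3767

5.3767 m


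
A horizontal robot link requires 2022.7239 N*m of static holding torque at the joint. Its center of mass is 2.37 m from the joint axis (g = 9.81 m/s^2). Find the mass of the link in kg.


m = tau / (g*L) = 2022.7239 / (9.81 * 2.37) = 87.0000

87.0000 kg


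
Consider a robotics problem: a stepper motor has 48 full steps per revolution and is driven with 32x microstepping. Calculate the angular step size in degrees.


step = 360/(48*32) = 360/1536 = 0.2344

0.2344 degrees


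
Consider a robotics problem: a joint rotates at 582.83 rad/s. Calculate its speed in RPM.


RPM = 582.83 * 60/(2*pi) = 5565.6165

5565.6165 RPM


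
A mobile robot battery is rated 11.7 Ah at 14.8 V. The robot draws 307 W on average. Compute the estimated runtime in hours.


E = 11.7*14.8 = 173.1600 Wh
t = E/P = 173.1600/307 = 0.5640

0.5640 hours


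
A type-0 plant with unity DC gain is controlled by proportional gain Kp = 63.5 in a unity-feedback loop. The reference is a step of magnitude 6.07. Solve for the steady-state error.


e_ss = R/(1 + Kp) = 6.07/(1 + 63.5) = 6.07/64.5000 = 0.0941

0.0941


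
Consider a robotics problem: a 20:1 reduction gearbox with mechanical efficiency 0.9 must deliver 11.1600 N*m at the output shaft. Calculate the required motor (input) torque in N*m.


tau_in = tau_out / (N * eta) = 11.1600 / (20 * 0.9) = 0.6200

0.6200 N*m


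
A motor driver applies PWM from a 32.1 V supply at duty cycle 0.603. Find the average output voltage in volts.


V_avg = V_supply * D = 32.1*0.603 = 19.3563

19.3563 V


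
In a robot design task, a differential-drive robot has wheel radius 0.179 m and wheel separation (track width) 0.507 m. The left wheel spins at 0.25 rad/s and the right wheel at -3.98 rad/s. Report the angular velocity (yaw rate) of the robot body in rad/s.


omega = r*(wR - wL)/L = 0.179*(-3.98 - (0.25))/0.507 = -1.4934

-1.4934 rad/s


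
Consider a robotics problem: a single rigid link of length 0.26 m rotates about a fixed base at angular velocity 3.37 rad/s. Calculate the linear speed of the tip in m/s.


v = L*omega = 0.26 * 3.37 = 0.8762

0.8762 m/s


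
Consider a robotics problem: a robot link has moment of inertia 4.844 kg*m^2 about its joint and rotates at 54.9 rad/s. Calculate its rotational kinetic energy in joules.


KE = (1/2)*I*omega^2 = 0.5*4.844*54.9^2 = 7299.9322

7299.9322 J


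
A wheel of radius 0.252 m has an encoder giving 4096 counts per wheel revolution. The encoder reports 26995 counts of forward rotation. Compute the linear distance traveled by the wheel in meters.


revs = 26995/4096 = 6.590576
d = revs * 2*pi*r = 6.590576 * 2*pi*0.252 = 10.4353

10.4353 m


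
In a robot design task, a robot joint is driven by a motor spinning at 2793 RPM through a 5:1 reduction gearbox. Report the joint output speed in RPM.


omega_joint = omega_motor / N = 2793 / 5 = 558.6000

558.6000 RPM


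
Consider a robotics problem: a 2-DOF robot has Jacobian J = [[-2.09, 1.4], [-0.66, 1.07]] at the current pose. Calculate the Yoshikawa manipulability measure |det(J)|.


det(J) = -2.09*1.07 - (1.4)*(-0.66) = -1.3123
|det(J)| = 1.3123

1.3123


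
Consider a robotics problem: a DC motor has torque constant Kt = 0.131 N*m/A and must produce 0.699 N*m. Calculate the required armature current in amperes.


I = tau / Kt = 0.699/0.131 = 5.3359

5.3359 A


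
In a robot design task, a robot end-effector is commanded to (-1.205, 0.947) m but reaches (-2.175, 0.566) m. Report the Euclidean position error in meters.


dx = -2.175 - (-1.205) = -0.9700, dy = 0.566 - (0.947) = -0.3810
err = sqrt(0.940900 + 0.145161) = 1.0421

1.0421 m


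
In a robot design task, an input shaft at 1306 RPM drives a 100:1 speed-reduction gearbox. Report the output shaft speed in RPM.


omega_out = omega_in / N = 1306 / 100 = 13.0600

13.0600 RPM


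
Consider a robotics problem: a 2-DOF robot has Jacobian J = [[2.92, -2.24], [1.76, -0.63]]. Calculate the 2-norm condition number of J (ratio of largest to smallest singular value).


JJ^T eigenvalues: trace(JJ^T) = 17.0385, det(JJ^T) = det(J)^2 = 4.42176784
s_max^2 = (17.0385 + sqrt(272.62341089))/2 = 16.77490580
s_min^2 = (17.0385 - sqrt(272.62341089))/2 = 0.26359420
kappa = s_max/s_min = sqrt(16.77490580/0.26359420) = 7.9774

7.9774


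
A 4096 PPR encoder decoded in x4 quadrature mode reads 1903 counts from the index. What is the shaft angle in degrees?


angle = counts * 360 / (PPR*4) = 1903 * 360 / 16384 = 41.8140

41.8140 degrees


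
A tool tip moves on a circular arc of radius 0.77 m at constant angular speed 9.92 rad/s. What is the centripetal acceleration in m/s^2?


a_c = omega^2 * r = 9.92^2 * 0.77 = 75.7729

75.7729 m/s^2


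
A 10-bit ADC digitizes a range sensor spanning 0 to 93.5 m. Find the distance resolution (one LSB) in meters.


res = range / 2^n = 93.5/2^10 = 93.5/1024 = 0.0913

0.0913 m


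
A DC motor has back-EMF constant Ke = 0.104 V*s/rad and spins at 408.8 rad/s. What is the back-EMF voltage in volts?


V_emf = Ke * omega = 0.104*408.8 = 42.5152

42.5152 V


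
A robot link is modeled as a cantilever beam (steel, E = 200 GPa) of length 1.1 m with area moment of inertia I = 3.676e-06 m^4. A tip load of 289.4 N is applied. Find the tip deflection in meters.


delta = F*L^3/(3*E*I) = 289.4*1.1^3/(3*2.000e+11*3.676e-06)
      = 385.1914/2205600 = 1.7464e-04

1.7464e-04 m


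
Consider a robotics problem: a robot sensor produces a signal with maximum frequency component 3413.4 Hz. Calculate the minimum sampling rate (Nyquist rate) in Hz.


f_s,min = 2*f_max = 2*3413.4 = 6826.8000

6826.8000 Hz


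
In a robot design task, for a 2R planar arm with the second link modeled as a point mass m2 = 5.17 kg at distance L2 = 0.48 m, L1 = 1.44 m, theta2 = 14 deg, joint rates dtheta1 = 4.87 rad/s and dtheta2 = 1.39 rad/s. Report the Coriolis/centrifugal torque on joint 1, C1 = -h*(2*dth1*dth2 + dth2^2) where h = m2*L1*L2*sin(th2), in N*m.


h = m2*L1*L2*sin(th2) = 5.17*1.44*0.48*sin(14 deg) = 0.864509
C1 = -h*(2*4.87*1.39 + 1.39^2) = -0.864509*15.4707 = -13.3746

-13.3746 N*m


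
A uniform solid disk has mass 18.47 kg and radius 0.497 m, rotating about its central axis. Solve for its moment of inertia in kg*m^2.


I = (1/2)*m*R^2 = 0.5*18.47*0.497^2 = 2.2811

2.2811 kg*m^2


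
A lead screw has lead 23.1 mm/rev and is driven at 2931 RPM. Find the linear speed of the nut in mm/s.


v = lead * (RPM/60) = 23.1*2931/60 = 1128.4350

1128.4350 mm/s


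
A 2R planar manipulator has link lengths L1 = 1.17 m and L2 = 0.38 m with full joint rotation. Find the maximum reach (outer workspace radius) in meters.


r_max = L1 + L2 = 1.17 + 0.38 = 1.5500

1.5500 m


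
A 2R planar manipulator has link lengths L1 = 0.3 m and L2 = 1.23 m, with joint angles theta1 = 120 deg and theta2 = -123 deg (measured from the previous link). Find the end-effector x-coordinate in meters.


x = L1*cos(th1) + L2*cos(th1+th2) = 0.3*cos(120 deg) + 1.23*cos(-3 deg) = 1.0783

1.0783 m


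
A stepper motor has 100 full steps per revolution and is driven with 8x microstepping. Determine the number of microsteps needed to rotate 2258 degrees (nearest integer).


step_size = 360/(100*8) = 360/800 = 0.450000 deg
n = 2258/(360/800) = 2258*800/360 = 5017.7778 -> 5018

5018 steps


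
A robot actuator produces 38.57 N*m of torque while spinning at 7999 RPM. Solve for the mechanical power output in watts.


omega = 7999 * 2*pi/60 = 837.653321 rad/s
P = tau * omega = 38.57 * 837.653321 = 32308.2886

32308.2886 W


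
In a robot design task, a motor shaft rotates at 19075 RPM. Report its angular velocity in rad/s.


omega = 19075 * 2*pi/60 = 1997.5293

1997.5293 rad/s


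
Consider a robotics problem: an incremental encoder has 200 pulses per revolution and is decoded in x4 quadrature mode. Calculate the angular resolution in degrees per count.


resolution = 360 / (PPR * 4) = 360 / 800 = 0.4500

0.4500 degrees


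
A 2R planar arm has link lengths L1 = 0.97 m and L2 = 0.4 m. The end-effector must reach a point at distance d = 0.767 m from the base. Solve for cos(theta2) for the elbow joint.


cos(th2) = (d^2 - L1^2 - L2^2)/(2*L1*L2) = (0.767^2 - 0.97^2 - 0.4^2)/(2*0.97*0.4) = -0.6606

-0.6606


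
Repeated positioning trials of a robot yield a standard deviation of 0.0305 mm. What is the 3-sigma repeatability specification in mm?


repeatability = 3*sigma = 3*0.0305 = 0.0915

0.0915 mm


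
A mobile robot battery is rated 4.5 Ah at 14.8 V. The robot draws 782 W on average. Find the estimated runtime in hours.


E = 4.5*14.8 = 66.6000 Wh
t = E/P = 66.6000/782 = 0.0852

0.0852 hours


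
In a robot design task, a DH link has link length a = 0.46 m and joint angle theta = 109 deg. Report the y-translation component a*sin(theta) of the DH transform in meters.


a*sin(theta) = 0.46*sin(109 deg) = 0.4349

0.4349 m


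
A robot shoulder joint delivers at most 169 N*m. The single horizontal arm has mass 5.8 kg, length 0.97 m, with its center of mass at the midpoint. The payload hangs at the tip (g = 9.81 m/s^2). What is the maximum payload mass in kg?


tau_arm = m_arm*g*(L/2) = 5.8*9.81*0.97/2 = 27.5955 N*m
tau_payload = tau_max - tau_arm = 169 - 27.5955 = 141.4045
m_payload = tau_payload / (g*L) = 141.4045 / (9.81*0.97) = 14.8601

14.8601 kg


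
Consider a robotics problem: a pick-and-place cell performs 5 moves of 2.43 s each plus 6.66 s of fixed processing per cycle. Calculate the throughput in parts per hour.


T_cycle = 5*2.43 + 6.66 = 18.8100 s
rate = 3600/T = 191.3876

191.3876 parts/hour


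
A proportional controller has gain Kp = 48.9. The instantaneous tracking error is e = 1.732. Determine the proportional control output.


u_P = Kp * e = 48.9 * 1.732 = 84.6948

84.6948


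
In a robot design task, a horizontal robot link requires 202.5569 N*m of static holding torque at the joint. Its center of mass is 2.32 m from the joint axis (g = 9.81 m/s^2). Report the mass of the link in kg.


m = tau / (g*L) = 202.5569 / (9.81 * 2.32) = 8.9000

8.9000 kg


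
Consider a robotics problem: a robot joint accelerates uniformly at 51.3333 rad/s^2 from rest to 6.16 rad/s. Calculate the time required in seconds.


t = delta_omega / alpha = 6.16 / 51.3333 = 0.1200

0.1200 s


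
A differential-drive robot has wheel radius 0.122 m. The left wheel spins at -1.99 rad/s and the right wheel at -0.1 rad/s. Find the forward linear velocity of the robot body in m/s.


v = r*(wR + wL)/2 = 0.122*(-0.1 + -1.99)/2 = -0.1275

-0.1275 m/s


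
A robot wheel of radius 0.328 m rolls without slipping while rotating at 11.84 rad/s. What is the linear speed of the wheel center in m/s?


v = omega * r = 11.84 * 0.328 = 3.8835

3.8835 m/s


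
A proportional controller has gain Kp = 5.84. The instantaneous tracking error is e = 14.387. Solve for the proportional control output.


u_P = Kp * e = 5.84 * 14.387 = 84.0201

84.0201


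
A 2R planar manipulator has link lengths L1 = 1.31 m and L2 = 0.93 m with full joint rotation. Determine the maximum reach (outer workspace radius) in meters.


r_max = L1 + L2 = 1.31 + 0.93 = 2.2400

2.2400 m


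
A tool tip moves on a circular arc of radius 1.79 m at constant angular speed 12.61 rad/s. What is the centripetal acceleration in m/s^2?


a_c = omega^2 * r = 12.61^2 * 1.79 = 284.6317

284.6317 m/s^2


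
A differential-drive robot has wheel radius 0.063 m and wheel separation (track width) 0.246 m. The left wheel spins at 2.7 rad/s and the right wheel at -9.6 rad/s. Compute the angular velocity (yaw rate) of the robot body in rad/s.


omega = r*(wR - wL)/L = 0.063*(-9.6 - (2.7))/0.246 = -3.1500

-3.1500 rad/s


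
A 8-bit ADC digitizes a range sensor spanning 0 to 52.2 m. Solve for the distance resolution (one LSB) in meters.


res = range / 2^n = 52.2/2^8 = 52.2/256 = 0.2039

0.2039 m


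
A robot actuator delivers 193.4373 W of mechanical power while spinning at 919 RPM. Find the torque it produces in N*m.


omega = 919 * 2*pi/60 = 96.237455 rad/s
tau = P / omega = 193.4373 / 96.237455 = 2.0100

2.0100 N*m


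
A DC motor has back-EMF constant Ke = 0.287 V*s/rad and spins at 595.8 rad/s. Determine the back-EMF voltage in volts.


V_emf = Ke * omega = 0.287*595.8 = 170.9946

170.9946 V


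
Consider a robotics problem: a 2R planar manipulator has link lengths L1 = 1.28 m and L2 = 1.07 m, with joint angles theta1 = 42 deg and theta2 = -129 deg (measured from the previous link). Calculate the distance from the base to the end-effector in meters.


x = L1*cos(th1) + L2*cos(th1+th2) = 1.007225
y = L1*sin(th1) + L2*sin(th1+th2) = -0.212046
d = sqrt(x^2 + y^2) = sqrt(1.014502 + 0.044964) = 1.0293

1.0293 m


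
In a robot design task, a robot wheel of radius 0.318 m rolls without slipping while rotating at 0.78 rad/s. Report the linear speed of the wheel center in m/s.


v = omega * r = 0.78 * 0.318 = 0.2480

0.2480 m/s


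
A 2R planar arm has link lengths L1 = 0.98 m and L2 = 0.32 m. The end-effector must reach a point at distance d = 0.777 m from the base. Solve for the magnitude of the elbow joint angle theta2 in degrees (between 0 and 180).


cos(th2) = (d^2 - L1^2 - L2^2)/(2*L1*L2) = (0.777^2 - 0.98^2 - 0.32^2)/(2*0.98*0.32) = -0.73193718
th2 = acos(-0.73193718) = 137.0490 deg

137.0490 degrees


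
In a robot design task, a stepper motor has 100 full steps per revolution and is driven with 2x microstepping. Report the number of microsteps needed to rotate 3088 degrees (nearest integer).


step_size = 360/(100*2) = 360/200 = 1.800000 deg
n = 3088/(360/200) = 3088*200/360 = 1715.5556 -> 1716

1716 steps


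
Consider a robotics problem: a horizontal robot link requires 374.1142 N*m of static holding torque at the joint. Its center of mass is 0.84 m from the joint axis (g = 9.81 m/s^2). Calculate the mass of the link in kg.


m = tau / (g*L) = 374.1142 / (9.81 * 0.84) = 45.4000

45.4000 kg


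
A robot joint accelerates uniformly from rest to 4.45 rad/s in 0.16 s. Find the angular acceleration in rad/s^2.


alpha = delta_omega / t = 4.45 / 0.16 = 27.8125

27.8125 rad/s^2


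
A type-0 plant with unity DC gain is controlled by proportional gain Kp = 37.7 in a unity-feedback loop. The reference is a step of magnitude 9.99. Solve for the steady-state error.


e_ss = R/(1 + Kp) = 9.99/(1 + 37.7) = 9.99/38.7000 = 0.2581

0.2581


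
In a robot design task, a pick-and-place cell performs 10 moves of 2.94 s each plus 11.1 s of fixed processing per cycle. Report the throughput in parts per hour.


T_cycle = 10*2.94 + 11.1 = 40.5000 s
rate = 3600/T = 88.8889

88.8889 parts/hour


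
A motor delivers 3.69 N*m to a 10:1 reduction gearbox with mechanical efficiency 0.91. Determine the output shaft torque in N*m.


tau_out = tau_in * N * eta = 3.69 * 10 * 0.91 = 33.5790

33.5790 N*m


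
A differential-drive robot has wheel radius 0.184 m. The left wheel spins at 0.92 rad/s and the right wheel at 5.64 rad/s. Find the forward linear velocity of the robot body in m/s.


v = r*(wR + wL)/2 = 0.184*(5.64 + 0.92)/2 = 0.6035

0.6035 m/s


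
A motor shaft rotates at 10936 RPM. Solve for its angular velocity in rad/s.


omega = 10936 * 2*pi/60 = 1145.2152

1145.2152 rad/s


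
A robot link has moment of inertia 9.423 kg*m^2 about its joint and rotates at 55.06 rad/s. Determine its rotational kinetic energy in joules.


KE = (1/2)*I*omega^2 = 0.5*9.423*55.06^2 = 14283.4004

14283.4004 J


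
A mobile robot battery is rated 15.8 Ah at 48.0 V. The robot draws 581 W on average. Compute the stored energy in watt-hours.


E = capacity * V = 15.8*48.0 = 758.4000

758.4000 Wh


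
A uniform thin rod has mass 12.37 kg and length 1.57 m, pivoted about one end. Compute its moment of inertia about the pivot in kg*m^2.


I = (1/3)*m*L^2 = (1/3)*12.37*1.57^2 = 10.1636

10.1636 kg*m^2


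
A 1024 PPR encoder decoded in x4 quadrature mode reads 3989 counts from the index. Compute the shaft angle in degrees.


angle = counts * 360 / (PPR*4) = 3989 * 360 / 4096 = 350.5957

350.5957 degrees


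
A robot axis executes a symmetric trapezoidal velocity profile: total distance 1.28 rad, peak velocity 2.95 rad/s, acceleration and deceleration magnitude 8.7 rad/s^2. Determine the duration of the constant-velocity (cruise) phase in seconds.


t_acc = v/a = 0.339080 s, d_acc = v^2/(2a) = 0.500144 rad each
d_cruise = 1.28 - 2*0.500144 = 0.279712 rad
t_cruise = d_cruise/v = 0.279712/2.95 = 0.0948

0.0948 s


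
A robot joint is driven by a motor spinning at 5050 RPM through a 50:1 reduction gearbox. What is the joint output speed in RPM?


omega_joint = omega_motor / N = 5050 / 50 = 101.0000

101.0000 RPM


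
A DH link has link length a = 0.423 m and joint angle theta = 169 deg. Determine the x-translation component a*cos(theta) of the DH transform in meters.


a*cos(theta) = 0.423*cos(169 deg) = -0.4152

-0.4152 m


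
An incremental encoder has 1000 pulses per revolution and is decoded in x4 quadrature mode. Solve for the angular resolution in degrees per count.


resolution = 360 / (PPR * 4) = 360 / 4000 = 0.0900

0.0900 degrees


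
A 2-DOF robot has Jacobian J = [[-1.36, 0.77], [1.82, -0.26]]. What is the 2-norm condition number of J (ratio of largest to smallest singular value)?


JJ^T eigenvalues: trace(JJ^T) = 5.8225, det(JJ^T) = det(J)^2 = 1.09788484
s_max^2 = (5.8225 + sqrt(29.50996689))/2 = 5.62740385
s_min^2 = (5.8225 - sqrt(29.50996689))/2 = 0.19509615
kappa = s_max/s_min = sqrt(5.62740385/0.19509615) = 5.3707

5.3707


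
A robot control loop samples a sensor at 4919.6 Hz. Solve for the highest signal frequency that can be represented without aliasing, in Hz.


f_max = f_s/2 = 4919.6/2 = 2459.8000

2459.8000 Hz


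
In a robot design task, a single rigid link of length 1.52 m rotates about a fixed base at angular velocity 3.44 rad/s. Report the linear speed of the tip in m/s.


v = L*omega = 1.52 * 3.44 = 5.2288

5.2288 m/s


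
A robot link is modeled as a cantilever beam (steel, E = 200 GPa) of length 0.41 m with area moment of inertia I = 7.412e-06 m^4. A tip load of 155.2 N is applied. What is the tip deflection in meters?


delta = F*L^3/(3*E*I) = 155.2*0.41^3/(3*2.000e+11*7.412e-06)
      = 10.6965392/4447200 = 2.4052e-06

2.4052e-06 m


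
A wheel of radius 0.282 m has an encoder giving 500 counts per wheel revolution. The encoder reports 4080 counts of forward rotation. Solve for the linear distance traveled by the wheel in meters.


revs = 4080/500 = 8.160000
d = revs * 2*pi*r = 8.160000 * 2*pi*0.282 = 14.4584

14.4584 m


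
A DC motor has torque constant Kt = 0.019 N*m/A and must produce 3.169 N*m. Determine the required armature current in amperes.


I = tau / Kt = 3.169/0.019 = 166.7895

166.7895 A


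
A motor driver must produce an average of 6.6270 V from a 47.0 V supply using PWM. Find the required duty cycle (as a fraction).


D = V_avg/V_supply = 6.6270/47.0 = 0.1410

0.1410


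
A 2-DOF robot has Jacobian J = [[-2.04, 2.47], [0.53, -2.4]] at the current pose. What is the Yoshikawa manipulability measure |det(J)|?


det(J) = -2.04*-2.4 - (2.47)*(0.53) = 3.5869
|det(J)| = 3.5869

3.5869


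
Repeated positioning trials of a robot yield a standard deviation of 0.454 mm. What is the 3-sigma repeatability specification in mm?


repeatability = 3*sigma = 3*0.454 = 1.3620

1.3620 mm


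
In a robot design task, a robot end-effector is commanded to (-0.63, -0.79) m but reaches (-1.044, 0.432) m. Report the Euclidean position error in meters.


dx = -1.044 - (-0.63) = -0.4140, dy = 0.432 - (-0.79) = 1.2220
err = sqrt(0.171396 + 1.493284) = 1.2902

1.2902 m


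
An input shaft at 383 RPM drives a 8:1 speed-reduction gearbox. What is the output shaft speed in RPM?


omega_out = omega_in / N = 383 / 8 = 47.8750

47.8750 RPM


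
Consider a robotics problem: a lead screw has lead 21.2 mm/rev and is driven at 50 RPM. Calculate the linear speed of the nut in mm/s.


v = lead * (RPM/60) = 21.2*50/60 = 17.6667

17.6667 mm/s


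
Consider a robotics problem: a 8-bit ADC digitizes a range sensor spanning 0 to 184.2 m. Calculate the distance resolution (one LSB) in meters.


res = range / 2^n = 184.2/2^8 = 184.2/256 = 0.7195

0.7195 m


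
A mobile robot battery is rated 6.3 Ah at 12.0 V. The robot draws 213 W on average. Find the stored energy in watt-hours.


E = capacity * V = 6.3*12.0 = 75.6000

75.6000 Wh


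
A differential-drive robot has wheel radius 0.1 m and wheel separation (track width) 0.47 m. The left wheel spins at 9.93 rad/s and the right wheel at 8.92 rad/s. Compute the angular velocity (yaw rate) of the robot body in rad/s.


omega = r*(wR - wL)/L = 0.1*(8.92 - (9.93))/0.47 = -0.2149

-0.2149 rad/s


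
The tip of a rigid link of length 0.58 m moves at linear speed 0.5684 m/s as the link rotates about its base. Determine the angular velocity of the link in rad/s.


omega = v / L = 0.5684 / 0.58 = 0.9800

0.9800 rad/s


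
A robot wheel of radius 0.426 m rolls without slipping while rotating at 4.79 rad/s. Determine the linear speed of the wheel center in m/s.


v = omega * r = 4.79 * 0.426 = 2.0405

2.0405 m/s


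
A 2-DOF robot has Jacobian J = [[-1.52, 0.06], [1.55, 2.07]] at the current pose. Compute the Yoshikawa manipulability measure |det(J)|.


det(J) = -1.52*2.07 - (0.06)*(1.55) = -3.2394
|det(J)| = 3.2394

3.2394


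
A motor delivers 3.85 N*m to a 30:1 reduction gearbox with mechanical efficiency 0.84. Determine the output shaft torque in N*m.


tau_out = tau_in * N * eta = 3.85 * 30 * 0.84 = 97.0200

97.0200 N*m


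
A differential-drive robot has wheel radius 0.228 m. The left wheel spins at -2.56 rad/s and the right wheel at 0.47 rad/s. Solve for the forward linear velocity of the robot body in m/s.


v = r*(wR + wL)/2 = 0.228*(0.47 + -2.56)/2 = -0.2383

-0.2383 m/s


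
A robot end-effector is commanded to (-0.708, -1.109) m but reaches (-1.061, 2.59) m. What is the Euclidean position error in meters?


dx = -1.061 - (-0.708) = -0.3530, dy = 2.59 - (-1.109) = 3.6990
err = sqrt(0.124609 + 13.682601) = 3.7158

3.7158 m


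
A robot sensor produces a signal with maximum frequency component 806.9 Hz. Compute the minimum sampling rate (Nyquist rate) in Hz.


f_s,min = 2*f_max = 2*806.9 = 1613.8000

1613.8000 Hz


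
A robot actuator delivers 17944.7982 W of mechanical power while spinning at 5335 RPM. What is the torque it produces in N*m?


omega = 5335 * 2*pi/60 = 558.679894 rad/s
tau = P / omega = 17944.7982 / 558.679894 = 32.1200

32.1200 N*m


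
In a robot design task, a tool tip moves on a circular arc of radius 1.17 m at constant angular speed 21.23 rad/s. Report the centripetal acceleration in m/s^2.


a_c = omega^2 * r = 21.23^2 * 1.17 = 527.3341

527.3341 m/s^2


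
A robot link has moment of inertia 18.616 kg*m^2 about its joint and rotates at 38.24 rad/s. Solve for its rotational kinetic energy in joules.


KE = (1/2)*I*omega^2 = 0.5*18.616*38.24^2 = 13611.0661

13611.0661 J


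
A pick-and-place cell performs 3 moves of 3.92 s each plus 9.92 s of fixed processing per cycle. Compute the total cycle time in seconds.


T = 3*3.92 + 9.92 = 21.6800

21.6800 s


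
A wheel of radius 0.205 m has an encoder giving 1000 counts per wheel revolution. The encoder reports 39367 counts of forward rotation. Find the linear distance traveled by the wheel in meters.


revs = 39367/1000 = 39.367000
d = revs * 2*pi*r = 39.367000 * 2*pi*0.205 = 50.7068

50.7068 m


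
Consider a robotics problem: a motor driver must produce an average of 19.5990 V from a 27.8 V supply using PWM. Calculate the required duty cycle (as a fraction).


D = V_avg/V_supply = 19.5990/27.8 = 0.7050

0.7050


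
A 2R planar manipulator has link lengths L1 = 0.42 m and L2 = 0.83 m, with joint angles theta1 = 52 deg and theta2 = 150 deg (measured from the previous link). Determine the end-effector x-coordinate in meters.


x = L1*cos(th1) + L2*cos(th1+th2) = 0.42*cos(52 deg) + 0.83*cos(202 deg) = -0.5110

-0.5110 m


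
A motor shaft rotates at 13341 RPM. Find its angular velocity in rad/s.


omega = 13341 * 2*pi/60 = 1397.0663

1397.0663 rad/s


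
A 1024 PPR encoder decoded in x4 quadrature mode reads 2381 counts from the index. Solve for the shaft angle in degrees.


angle = counts * 360 / (PPR*4) = 2381 * 360 / 4096 = 209.2676

209.2676 degrees


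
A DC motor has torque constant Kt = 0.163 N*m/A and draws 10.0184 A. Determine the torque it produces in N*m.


tau = Kt * I = 0.163*10.0184 = 1.6330

1.6330 N*m


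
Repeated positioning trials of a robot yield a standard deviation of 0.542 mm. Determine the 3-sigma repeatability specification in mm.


repeatability = 3*sigma = 3*0.542 = 1.6260

1.6260 mm


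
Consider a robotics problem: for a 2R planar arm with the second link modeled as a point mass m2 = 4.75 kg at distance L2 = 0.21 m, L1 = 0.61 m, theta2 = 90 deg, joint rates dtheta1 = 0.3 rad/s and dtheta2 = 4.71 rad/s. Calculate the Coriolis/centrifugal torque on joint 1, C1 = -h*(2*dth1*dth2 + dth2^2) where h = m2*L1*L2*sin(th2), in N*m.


h = m2*L1*L2*sin(th2) = 4.75*0.61*0.21*sin(90 deg) = 0.608475
C1 = -h*(2*0.3*4.71 + 4.71^2) = -0.608475*25.0101 = -15.2180

-15.2180 N*m


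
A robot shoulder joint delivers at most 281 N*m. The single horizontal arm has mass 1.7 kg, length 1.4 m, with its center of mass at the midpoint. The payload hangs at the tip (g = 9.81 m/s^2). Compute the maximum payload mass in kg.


tau_arm = m_arm*g*(L/2) = 1.7*9.81*1.4/2 = 11.6739 N*m
tau_payload = tau_max - tau_arm = 281 - 11.6739 = 269.3261
m_payload = tau_payload / (g*L) = 269.3261 / (9.81*1.4) = 19.6102

19.6102 kg


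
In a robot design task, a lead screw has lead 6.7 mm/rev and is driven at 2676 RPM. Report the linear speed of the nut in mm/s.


v = lead * (RPM/60) = 6.7*2676/60 = 298.8200

298.8200 mm/s


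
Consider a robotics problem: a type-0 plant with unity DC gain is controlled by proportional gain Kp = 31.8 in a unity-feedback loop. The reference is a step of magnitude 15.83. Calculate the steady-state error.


e_ss = R/(1 + Kp) = 15.83/(1 + 31.8) = 15.83/32.8000 = 0.4826

0.4826


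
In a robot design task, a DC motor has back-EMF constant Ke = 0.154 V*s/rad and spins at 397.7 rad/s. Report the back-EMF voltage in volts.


V_emf = Ke * omega = 0.154*397.7 = 61.2458

61.2458 V


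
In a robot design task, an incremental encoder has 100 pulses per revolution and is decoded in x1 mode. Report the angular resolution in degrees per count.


resolution = 360 / (PPR * 1) = 360 / 100 = 3.6000

3.6000 degrees


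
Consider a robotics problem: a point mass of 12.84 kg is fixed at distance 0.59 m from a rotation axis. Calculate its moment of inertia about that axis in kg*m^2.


I = m*r^2 = 12.84*0.59^2 = 4.4696

4.4696 kg*m^2


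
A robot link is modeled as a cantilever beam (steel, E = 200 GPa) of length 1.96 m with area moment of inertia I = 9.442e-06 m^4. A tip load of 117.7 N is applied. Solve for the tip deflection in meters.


delta = F*L^3/(3*E*I) = 117.7*1.96^3/(3*2.000e+11*9.442e-06)
      = 886.2263872/5665200 = 1.5643e-04

1.5643e-04 m


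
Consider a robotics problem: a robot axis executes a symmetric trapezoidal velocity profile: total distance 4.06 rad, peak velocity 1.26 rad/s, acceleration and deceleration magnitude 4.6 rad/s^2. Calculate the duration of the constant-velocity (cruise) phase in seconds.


t_acc = v/a = 0.273913 s, d_acc = v^2/(2a) = 0.172565 rad each
d_cruise = 4.06 - 2*0.172565 = 3.714870 rad
t_cruise = d_cruise/v = 3.714870/1.26 = 2.9483

2.9483 s


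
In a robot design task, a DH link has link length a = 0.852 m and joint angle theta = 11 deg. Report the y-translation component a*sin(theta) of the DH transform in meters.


a*sin(theta) = 0.852*sin(11 deg) = 0.1626

0.1626 m


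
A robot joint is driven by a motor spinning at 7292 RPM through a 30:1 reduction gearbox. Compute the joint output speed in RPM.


omega_joint = omega_motor / N = 7292 / 30 = 243.0667

243.0667 RPM


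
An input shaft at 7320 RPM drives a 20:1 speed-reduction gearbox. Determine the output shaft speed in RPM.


omega_out = omega_in / N = 7320 / 20 = 366.0000

366.0000 RPM


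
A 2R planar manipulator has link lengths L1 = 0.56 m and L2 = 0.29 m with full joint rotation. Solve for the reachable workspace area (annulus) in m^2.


r_max = L1 + L2 = 0.8500, r_min = |L1 - L2| = 0.2700
A = pi*(r_max^2 - r_min^2) = pi*(0.7225 - 0.0729) = 2.0408

2.0408 m^2


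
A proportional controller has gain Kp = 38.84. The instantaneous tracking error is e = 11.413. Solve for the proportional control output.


u_P = Kp * e = 38.84 * 11.413 = 443.2809

443.2809
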